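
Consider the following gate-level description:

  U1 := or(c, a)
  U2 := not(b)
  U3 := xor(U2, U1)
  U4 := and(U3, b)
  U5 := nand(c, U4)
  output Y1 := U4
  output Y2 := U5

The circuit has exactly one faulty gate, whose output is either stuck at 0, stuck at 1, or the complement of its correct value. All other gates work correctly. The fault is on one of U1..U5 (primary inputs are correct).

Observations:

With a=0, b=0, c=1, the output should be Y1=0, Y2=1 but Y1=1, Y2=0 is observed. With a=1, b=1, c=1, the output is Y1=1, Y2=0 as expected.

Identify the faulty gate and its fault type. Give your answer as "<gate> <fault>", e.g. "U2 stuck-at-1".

Fault-free values for test 1 (a=0, b=0, c=1): U1=1, U2=1, U3=0, U4=0, U5=1, giving Y1=0, Y2=1. Observed Y1=1, Y2=0.
Test 1: faults giving observed Y1=1, Y2=0 are {U4 stuck-at-1, U4 inverted output}.
Test 2 (a=1, b=1, c=1): fault-free U1=1, U2=0, U3=1, U4=1, U5=0 → Y1=1, Y2=0; observed Y1=1, Y2=0. Eliminates U4 inverted output.
Only U4 stuck-at-1 is consistent with every test.

U4 stuck-at-1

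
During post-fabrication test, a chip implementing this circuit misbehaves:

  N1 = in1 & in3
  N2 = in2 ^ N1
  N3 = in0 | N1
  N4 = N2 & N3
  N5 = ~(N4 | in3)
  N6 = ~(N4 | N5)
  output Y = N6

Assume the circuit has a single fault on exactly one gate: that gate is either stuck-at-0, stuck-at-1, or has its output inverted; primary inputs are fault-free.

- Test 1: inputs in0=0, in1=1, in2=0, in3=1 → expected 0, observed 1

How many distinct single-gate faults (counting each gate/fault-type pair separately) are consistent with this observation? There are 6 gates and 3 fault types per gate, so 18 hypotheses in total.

10

Fault-free: N1=1, N2=1, N3=1, N4=1, N5=0, N6=0 → 0. Observed 1.
  N1: stuck-at-0, inverted output ✓; others ✗
  N2: stuck-at-0, inverted output ✓; others ✗
  N3: stuck-at-0, inverted output ✓; others ✗
  N4: stuck-at-0, inverted output ✓; others ✗
  N5: none of the 3 fault types match ✗
  N6: stuck-at-1, inverted output ✓; others ✗
Consistent faults: {N1 stuck-at-0, N1 inverted output, N2 stuck-at-0, N2 inverted output, N3 stuck-at-0, N3 inverted output, N4 stuck-at-0, N4 inverted output, N6 stuck-at-1, N6 inverted output} — 10 in all.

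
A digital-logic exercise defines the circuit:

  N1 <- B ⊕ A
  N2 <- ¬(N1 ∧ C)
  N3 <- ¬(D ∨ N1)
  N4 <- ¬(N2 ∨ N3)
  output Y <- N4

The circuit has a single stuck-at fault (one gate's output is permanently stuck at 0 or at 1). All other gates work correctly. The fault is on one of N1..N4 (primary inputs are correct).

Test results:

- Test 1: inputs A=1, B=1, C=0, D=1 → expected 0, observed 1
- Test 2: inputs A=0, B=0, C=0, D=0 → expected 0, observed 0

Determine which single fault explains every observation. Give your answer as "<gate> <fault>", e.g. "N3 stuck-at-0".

Fault-free values for test 1 (A=1, B=1, C=0, D=1): N1=0, N2=1, N3=0, N4=0, giving Y=0. Observed 1.
Test 1: faults giving observed 1 are {N2 stuck-at-0, N4 stuck-at-1}.
Test 2 (A=0, B=0, C=0, D=0): fault-free N1=0, N2=1, N3=1, N4=0 → 0; observed 0. Eliminates N4 stuck-at-1.
Only N2 stuck-at-0 is consistent with every test.

N2 stuck-at-0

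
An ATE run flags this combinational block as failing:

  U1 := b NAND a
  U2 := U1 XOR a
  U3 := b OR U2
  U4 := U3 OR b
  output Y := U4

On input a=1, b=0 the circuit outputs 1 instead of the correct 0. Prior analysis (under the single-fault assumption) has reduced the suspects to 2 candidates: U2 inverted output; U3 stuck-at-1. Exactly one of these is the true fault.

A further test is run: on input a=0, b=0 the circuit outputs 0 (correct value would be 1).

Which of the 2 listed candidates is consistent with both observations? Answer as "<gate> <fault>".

Evaluate each candidate on input a=0, b=0:
  U2 inverted output: U1=1, U2=0 [inverted output], U3=0, U4=0 → 0 — matches
  U3 stuck-at-1: U1=1, U2=1, U3=1 [stuck-at-1], U4=1 → 1 — eliminated
Only U2 inverted output reproduces the observed 0.

U2 inverted output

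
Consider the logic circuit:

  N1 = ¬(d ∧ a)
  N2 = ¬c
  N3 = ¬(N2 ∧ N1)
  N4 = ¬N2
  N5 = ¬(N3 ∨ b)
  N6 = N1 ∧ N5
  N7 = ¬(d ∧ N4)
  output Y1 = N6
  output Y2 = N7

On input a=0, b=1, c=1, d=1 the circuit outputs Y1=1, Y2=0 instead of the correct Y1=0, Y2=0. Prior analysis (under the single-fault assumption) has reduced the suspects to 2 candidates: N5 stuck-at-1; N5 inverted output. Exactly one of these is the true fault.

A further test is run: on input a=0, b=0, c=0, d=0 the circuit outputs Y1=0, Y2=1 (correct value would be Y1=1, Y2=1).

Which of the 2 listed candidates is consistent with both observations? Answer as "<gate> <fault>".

N5 inverted output

Evaluate each candidate on input a=0, b=0, c=0, d=0:
  N5 stuck-at-1: N1=1, N2=1, N3=0, N4=0, N5=1 [stuck-at-1], N6=1, N7=1 → Y1=1, Y2=1 — eliminated
  N5 inverted output: N1=1, N2=1, N3=0, N4=0, N5=0 [inverted output], N6=0, N7=1 → Y1=0, Y2=1 — matches
Only N5 inverted output reproduces the observed Y1=0, Y2=1.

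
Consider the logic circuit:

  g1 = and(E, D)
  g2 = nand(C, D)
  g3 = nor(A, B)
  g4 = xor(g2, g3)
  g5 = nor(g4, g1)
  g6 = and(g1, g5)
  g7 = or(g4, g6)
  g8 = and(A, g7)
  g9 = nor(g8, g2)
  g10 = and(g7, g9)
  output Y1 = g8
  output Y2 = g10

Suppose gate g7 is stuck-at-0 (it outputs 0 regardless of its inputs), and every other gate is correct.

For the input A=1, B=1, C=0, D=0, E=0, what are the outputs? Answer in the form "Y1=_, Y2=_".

Propagate with g7 forced: g1=0, g2=1, g3=0, g4=1, g5=0, g6=0, g7=0 [stuck-at-0], g8=0, g9=0, g10=0.
So the outputs are Y1=0, Y2=0. (Without the fault they would be Y1=1, Y2=0.)

Y1=0, Y2=0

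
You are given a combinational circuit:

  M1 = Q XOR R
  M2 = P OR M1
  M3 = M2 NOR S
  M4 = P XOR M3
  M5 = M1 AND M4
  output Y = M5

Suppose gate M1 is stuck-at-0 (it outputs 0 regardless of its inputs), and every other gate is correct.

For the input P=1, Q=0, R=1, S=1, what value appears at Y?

Propagate with M1 forced: M1=0 [stuck-at-0], M2=1, M3=0, M4=1, M5=0.
So Y = 0. (Without the fault it would be 1.)

0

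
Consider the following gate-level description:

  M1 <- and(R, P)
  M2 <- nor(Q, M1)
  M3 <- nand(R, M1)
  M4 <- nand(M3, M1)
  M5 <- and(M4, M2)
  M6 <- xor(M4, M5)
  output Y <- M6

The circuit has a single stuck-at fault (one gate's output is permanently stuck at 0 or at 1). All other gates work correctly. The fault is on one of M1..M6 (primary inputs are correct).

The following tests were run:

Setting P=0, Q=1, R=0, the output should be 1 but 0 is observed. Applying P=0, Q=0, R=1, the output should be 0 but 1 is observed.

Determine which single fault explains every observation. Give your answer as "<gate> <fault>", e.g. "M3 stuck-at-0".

Fault-free values for test 1 (P=0, Q=1, R=0): M1=0, M2=0, M3=1, M4=1, M5=0, M6=1, giving Y=1. Observed 0.
Test 1: faults giving observed 0 are {M1 stuck-at-1, M2 stuck-at-1, M4 stuck-at-0, M5 stuck-at-1, M6 stuck-at-0}.
Test 2 (P=0, Q=0, R=1): fault-free M1=0, M2=1, M3=1, M4=1, M5=1, M6=0 → 0; observed 1. Eliminates M2 stuck-at-1, M4 stuck-at-0, M5 stuck-at-1, M6 stuck-at-0.
Only M1 stuck-at-1 is consistent with every test.

M1 stuck-at-1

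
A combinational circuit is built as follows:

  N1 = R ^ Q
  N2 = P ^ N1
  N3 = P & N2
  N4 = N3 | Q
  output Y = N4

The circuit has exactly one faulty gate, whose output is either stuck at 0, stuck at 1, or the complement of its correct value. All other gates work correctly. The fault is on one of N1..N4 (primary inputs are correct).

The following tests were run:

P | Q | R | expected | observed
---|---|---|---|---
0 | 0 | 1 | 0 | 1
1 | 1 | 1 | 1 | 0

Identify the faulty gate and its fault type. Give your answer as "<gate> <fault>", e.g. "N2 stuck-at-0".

N4 inverted output

Fault-free values for test 1 (P=0, Q=0, R=1): N1=1, N2=1, N3=0, N4=0, giving Y=0. Observed 1.
Test 1: faults giving observed 1 are {N3 stuck-at-1, N3 inverted output, N4 stuck-at-1, N4 inverted output}.
Test 2 (P=1, Q=1, R=1): fault-free N1=0, N2=1, N3=1, N4=1 → 1; observed 0. Eliminates N3 stuck-at-1, N3 inverted output, N4 stuck-at-1.
Only N4 inverted output is consistent with every test.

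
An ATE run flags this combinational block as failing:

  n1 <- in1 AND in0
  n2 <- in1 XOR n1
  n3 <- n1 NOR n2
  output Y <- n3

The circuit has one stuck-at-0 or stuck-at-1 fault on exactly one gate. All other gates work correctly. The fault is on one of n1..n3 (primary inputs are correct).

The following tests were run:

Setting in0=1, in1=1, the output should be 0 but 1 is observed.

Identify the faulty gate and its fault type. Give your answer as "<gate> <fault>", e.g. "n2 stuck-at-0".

n3 stuck-at-1

Fault-free values for test 1 (in0=1, in1=1): n1=1, n2=0, n3=0, giving Y=0. Observed 1.
Test 1: faults giving observed 1 are {n3 stuck-at-1}.
Only n3 stuck-at-1 is consistent with every test.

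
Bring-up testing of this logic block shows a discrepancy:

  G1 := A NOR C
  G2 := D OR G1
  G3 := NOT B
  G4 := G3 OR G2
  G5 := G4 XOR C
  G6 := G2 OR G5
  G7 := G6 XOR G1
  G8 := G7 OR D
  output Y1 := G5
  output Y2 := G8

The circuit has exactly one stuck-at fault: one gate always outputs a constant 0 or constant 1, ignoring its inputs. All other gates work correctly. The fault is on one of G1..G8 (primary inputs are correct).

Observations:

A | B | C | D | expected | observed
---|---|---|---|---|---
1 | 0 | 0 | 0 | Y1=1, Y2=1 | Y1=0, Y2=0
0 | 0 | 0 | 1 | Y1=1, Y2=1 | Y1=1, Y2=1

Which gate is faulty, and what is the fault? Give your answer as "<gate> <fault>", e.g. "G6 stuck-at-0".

G3 stuck-at-0

Fault-free values for test 1 (A=1, B=0, C=0, D=0): G1=0, G2=0, G3=1, G4=1, G5=1, G6=1, G7=1, G8=1, giving Y1=1, Y2=1. Observed Y1=0, Y2=0.
Test 1: faults giving observed Y1=0, Y2=0 are {G3 stuck-at-0, G4 stuck-at-0, G5 stuck-at-0}.
Test 2 (A=0, B=0, C=0, D=1): fault-free G1=1, G2=1, G3=1, G4=1, G5=1, G6=1, G7=0, G8=1 → Y1=1, Y2=1; observed Y1=1, Y2=1. Eliminates G4 stuck-at-0, G5 stuck-at-0.
Only G3 stuck-at-0 is consistent with every test.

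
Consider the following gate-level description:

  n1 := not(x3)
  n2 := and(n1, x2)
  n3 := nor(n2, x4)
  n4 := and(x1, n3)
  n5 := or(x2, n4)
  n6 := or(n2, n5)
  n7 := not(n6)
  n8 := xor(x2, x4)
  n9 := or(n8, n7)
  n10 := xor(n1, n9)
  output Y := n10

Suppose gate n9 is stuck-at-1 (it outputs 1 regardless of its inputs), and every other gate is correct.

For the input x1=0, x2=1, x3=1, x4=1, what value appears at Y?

Propagate with n9 forced: n1=0, n2=0, n3=0, n4=0, n5=1, n6=1, n7=0, n8=0, n9=1 [stuck-at-1], n10=1.
So Y = 1. (Without the fault it would be 0.)

1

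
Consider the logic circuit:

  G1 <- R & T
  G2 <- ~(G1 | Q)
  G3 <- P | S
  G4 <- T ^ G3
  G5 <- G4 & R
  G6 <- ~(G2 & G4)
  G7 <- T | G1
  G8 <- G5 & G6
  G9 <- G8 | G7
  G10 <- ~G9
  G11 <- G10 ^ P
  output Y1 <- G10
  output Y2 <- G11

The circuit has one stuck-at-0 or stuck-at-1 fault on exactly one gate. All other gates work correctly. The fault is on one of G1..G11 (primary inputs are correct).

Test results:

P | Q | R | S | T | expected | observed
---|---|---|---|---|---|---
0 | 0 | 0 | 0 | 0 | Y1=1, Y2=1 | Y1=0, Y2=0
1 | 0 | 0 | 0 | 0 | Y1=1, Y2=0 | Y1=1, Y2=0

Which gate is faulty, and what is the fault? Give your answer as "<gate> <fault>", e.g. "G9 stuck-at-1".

Fault-free values for test 1 (P=0, Q=0, R=0, S=0, T=0): G1=0, G2=1, G3=0, G4=0, G5=0, G6=1, G7=0, G8=0, G9=0, G10=1, G11=1, giving Y1=1, Y2=1. Observed Y1=0, Y2=0.
Test 1: faults giving observed Y1=0, Y2=0 are {G1 stuck-at-1, G5 stuck-at-1, G7 stuck-at-1, G8 stuck-at-1, G9 stuck-at-1, G10 stuck-at-0}.
Test 2 (P=1, Q=0, R=0, S=0, T=0): fault-free G1=0, G2=1, G3=1, G4=1, G5=0, G6=0, G7=0, G8=0, G9=0, G10=1, G11=0 → Y1=1, Y2=0; observed Y1=1, Y2=0. Eliminates G1 stuck-at-1, G7 stuck-at-1, G8 stuck-at-1, G9 stuck-at-1, G10 stuck-at-0.
Only G5 stuck-at-1 is consistent with every test.

G5 stuck-at-1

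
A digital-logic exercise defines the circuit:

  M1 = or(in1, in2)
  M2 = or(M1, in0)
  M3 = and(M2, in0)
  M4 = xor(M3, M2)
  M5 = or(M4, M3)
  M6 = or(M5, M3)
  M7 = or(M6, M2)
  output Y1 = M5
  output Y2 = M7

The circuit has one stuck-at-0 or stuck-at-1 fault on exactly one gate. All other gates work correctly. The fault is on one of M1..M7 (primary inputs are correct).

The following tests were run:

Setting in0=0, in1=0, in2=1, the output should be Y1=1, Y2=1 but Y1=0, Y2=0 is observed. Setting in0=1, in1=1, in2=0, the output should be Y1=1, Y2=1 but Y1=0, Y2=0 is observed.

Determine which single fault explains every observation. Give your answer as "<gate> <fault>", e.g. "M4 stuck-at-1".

Fault-free values for test 1 (in0=0, in1=0, in2=1): M1=1, M2=1, M3=0, M4=1, M5=1, M6=1, M7=1, giving Y1=1, Y2=1. Observed Y1=0, Y2=0.
Test 1: faults giving observed Y1=0, Y2=0 are {M1 stuck-at-0, M2 stuck-at-0}.
Test 2 (in0=1, in1=1, in2=0): fault-free M1=1, M2=1, M3=1, M4=0, M5=1, M6=1, M7=1 → Y1=1, Y2=1; observed Y1=0, Y2=0. Eliminates M1 stuck-at-0.
Only M2 stuck-at-0 is consistent with every test.

M2 stuck-at-0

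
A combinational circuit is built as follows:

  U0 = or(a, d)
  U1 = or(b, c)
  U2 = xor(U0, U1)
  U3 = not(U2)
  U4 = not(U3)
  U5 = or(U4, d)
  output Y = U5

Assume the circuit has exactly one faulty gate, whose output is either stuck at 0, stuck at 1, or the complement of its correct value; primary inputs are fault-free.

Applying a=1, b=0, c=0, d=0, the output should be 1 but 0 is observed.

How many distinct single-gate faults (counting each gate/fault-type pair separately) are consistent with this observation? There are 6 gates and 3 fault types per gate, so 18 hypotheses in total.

Fault-free: U0=1, U1=0, U2=1, U3=0, U4=1, U5=1 → 1. Observed 0.
  U0: stuck-at-0, inverted output ✓; others ✗
  U1: stuck-at-1, inverted output ✓; others ✗
  U2: stuck-at-0, inverted output ✓; others ✗
  U3: stuck-at-1, inverted output ✓; others ✗
  U4: stuck-at-0, inverted output ✓; others ✗
  U5: stuck-at-0, inverted output ✓; others ✗
Consistent faults: {U0 stuck-at-0, U0 inverted output, U1 stuck-at-1, U1 inverted output, U2 stuck-at-0, U2 inverted output, U3 stuck-at-1, U3 inverted output, U4 stuck-at-0, U4 inverted output, U5 stuck-at-0, U5 inverted output} — 12 in all.

12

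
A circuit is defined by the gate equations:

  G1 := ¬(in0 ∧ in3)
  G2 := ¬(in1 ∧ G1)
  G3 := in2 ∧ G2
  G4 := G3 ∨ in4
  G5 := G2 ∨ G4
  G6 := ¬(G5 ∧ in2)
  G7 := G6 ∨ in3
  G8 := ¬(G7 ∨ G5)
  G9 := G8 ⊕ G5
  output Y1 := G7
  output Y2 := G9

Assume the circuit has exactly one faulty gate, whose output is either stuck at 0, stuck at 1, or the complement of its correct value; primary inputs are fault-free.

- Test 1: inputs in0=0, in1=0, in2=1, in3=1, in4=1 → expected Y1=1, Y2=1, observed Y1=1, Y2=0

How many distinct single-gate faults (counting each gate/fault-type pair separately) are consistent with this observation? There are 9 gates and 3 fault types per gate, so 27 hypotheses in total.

Fault-free: G1=1, G2=1, G3=1, G4=1, G5=1, G6=0, G7=1, G8=0, G9=1 → Y1=1, Y2=1. Observed Y1=1, Y2=0.
  G1: none of the 3 fault types match ✗
  G2: none of the 3 fault types match ✗
  G3: none of the 3 fault types match ✗
  G4: none of the 3 fault types match ✗
  G5: stuck-at-0, inverted output ✓; others ✗
  G6: none of the 3 fault types match ✗
  G7: none of the 3 fault types match ✗
  G8: stuck-at-1, inverted output ✓; others ✗
  G9: stuck-at-0, inverted output ✓; others ✗
Consistent faults: {G5 stuck-at-0, G5 inverted output, G8 stuck-at-1, G8 inverted output, G9 stuck-at-0, G9 inverted output} — 6 in all.

6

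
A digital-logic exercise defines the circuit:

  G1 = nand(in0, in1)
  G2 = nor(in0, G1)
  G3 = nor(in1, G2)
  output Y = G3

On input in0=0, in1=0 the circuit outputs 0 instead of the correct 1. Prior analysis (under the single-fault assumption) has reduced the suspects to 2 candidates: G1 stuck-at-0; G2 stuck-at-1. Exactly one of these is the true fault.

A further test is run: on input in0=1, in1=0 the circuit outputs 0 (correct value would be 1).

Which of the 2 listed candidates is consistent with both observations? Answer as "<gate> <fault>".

G2 stuck-at-1

Evaluate each candidate on input in0=1, in1=0:
  G1 stuck-at-0: G1=0 [stuck-at-0], G2=0, G3=1 → 1 — eliminated
  G2 stuck-at-1: G1=1, G2=1 [stuck-at-1], G3=0 → 0 — matches
Only G2 stuck-at-1 reproduces the observed 0.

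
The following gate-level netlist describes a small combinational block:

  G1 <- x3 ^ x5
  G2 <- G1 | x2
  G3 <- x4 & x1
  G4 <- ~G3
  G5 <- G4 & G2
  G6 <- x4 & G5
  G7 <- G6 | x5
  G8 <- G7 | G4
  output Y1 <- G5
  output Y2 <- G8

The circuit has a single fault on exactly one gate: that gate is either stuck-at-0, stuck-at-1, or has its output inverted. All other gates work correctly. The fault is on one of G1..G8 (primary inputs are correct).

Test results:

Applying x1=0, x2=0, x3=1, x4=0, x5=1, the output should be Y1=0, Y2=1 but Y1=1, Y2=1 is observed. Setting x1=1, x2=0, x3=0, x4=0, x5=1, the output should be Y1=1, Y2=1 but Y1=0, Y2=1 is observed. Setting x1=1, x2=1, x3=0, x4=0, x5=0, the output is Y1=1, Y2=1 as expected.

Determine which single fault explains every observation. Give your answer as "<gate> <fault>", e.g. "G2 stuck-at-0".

G1 inverted output

Fault-free values for test 1 (x1=0, x2=0, x3=1, x4=0, x5=1): G1=0, G2=0, G3=0, G4=1, G5=0, G6=0, G7=1, G8=1, giving Y1=0, Y2=1. Observed Y1=1, Y2=1.
Test 1: faults giving observed Y1=1, Y2=1 are {G1 stuck-at-1, G1 inverted output, G2 stuck-at-1, G2 inverted output, G5 stuck-at-1, G5 inverted output}.
Test 2 (x1=1, x2=0, x3=0, x4=0, x5=1): fault-free G1=1, G2=1, G3=0, G4=1, G5=1, G6=0, G7=1, G8=1 → Y1=1, Y2=1; observed Y1=0, Y2=1. Eliminates G1 stuck-at-1, G2 stuck-at-1, G5 stuck-at-1.
Test 3 (x1=1, x2=1, x3=0, x4=0, x5=0): fault-free G1=0, G2=1, G3=0, G4=1, G5=1, G6=0, G7=0, G8=1 → Y1=1, Y2=1; observed Y1=1, Y2=1. Eliminates G2 inverted output, G5 inverted output.
Only G1 inverted output is consistent with every test.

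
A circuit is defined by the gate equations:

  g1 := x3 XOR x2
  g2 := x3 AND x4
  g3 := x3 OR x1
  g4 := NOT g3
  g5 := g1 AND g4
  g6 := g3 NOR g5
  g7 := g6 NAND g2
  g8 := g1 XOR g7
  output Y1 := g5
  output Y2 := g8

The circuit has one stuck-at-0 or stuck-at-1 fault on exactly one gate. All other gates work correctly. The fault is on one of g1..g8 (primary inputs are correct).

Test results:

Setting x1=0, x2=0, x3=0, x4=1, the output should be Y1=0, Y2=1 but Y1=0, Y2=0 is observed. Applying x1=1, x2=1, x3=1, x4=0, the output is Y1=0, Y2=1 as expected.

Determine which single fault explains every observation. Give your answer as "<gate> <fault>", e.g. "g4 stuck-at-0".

g2 stuck-at-1

Fault-free values for test 1 (x1=0, x2=0, x3=0, x4=1): g1=0, g2=0, g3=0, g4=1, g5=0, g6=1, g7=1, g8=1, giving Y1=0, Y2=1. Observed Y1=0, Y2=0.
Test 1: faults giving observed Y1=0, Y2=0 are {g2 stuck-at-1, g7 stuck-at-0, g8 stuck-at-0}.
Test 2 (x1=1, x2=1, x3=1, x4=0): fault-free g1=0, g2=0, g3=1, g4=0, g5=0, g6=0, g7=1, g8=1 → Y1=0, Y2=1; observed Y1=0, Y2=1. Eliminates g7 stuck-at-0, g8 stuck-at-0.
Only g2 stuck-at-1 is consistent with every test.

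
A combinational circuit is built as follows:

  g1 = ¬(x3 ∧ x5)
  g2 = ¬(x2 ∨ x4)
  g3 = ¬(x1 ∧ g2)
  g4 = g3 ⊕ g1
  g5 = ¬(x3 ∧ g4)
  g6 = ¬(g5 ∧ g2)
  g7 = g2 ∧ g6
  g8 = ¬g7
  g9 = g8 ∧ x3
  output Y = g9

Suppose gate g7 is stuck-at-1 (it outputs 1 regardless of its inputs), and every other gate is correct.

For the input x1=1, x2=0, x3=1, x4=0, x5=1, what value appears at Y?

Propagate with g7 forced: g1=0, g2=1, g3=0, g4=0, g5=1, g6=0, g7=1 [stuck-at-1], g8=0, g9=0.
So Y = 0. (Without the fault it would be 1.)

0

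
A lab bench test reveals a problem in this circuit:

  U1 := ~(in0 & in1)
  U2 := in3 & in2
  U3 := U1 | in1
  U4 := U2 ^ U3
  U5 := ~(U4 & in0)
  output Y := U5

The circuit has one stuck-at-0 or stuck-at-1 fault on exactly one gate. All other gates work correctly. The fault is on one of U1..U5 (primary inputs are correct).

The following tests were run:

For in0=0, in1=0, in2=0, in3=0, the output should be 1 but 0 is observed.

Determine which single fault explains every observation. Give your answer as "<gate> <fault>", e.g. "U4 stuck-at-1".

Fault-free values for test 1 (in0=0, in1=0, in2=0, in3=0): U1=1, U2=0, U3=1, U4=1, U5=1, giving Y=1. Observed 0.
Test 1: faults giving observed 0 are {U5 stuck-at-0}.
Only U5 stuck-at-0 is consistent with every test.

U5 stuck-at-0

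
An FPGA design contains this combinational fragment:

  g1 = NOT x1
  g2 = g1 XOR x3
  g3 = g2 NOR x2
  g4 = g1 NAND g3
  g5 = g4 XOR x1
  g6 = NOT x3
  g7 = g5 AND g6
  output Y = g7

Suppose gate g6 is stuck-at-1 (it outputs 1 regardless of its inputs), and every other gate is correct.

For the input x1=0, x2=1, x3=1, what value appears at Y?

1

Propagate with g6 forced: g1=1, g2=0, g3=0, g4=1, g5=1, g6=1 [stuck-at-1], g7=1.
So Y = 1. (Without the fault it would be 0.)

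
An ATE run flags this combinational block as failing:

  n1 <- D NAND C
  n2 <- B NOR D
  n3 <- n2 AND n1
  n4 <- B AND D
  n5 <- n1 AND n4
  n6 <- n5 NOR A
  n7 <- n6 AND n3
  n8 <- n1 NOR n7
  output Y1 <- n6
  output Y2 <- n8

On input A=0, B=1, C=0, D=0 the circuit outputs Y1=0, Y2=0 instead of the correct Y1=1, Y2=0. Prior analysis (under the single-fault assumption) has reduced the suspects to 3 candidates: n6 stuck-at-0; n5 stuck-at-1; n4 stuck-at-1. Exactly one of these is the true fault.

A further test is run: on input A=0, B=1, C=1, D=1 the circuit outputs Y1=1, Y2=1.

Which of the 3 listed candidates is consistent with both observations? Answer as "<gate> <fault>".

n4 stuck-at-1

Evaluate each candidate on input A=0, B=1, C=1, D=1:
  n6 stuck-at-0: n1=0, n2=0, n3=0, n4=1, n5=0, n6=0 [stuck-at-0], n7=0, n8=1 → Y1=0, Y2=1 — eliminated
  n5 stuck-at-1: n1=0, n2=0, n3=0, n4=1, n5=1 [stuck-at-1], n6=0, n7=0, n8=1 → Y1=0, Y2=1 — eliminated
  n4 stuck-at-1: n1=0, n2=0, n3=0, n4=1 [stuck-at-1], n5=0, n6=1, n7=0, n8=1 → Y1=1, Y2=1 — matches
Only n4 stuck-at-1 reproduces the observed Y1=1, Y2=1.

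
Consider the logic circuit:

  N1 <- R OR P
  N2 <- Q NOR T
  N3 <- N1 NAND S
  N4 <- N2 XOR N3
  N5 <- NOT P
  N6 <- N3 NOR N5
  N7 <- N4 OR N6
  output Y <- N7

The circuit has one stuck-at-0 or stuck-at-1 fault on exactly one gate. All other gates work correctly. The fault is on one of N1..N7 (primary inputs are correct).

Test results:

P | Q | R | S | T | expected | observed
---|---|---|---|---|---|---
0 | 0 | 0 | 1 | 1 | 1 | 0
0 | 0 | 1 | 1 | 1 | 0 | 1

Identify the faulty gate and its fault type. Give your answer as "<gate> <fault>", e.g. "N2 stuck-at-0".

N2 stuck-at-1

Fault-free values for test 1 (P=0, Q=0, R=0, S=1, T=1): N1=0, N2=0, N3=1, N4=1, N5=1, N6=0, N7=1, giving Y=1. Observed 0.
Test 1: faults giving observed 0 are {N1 stuck-at-1, N2 stuck-at-1, N3 stuck-at-0, N4 stuck-at-0, N7 stuck-at-0}.
Test 2 (P=0, Q=0, R=1, S=1, T=1): fault-free N1=1, N2=0, N3=0, N4=0, N5=1, N6=0, N7=0 → 0; observed 1. Eliminates N1 stuck-at-1, N3 stuck-at-0, N4 stuck-at-0, N7 stuck-at-0.
Only N2 stuck-at-1 is consistent with every test.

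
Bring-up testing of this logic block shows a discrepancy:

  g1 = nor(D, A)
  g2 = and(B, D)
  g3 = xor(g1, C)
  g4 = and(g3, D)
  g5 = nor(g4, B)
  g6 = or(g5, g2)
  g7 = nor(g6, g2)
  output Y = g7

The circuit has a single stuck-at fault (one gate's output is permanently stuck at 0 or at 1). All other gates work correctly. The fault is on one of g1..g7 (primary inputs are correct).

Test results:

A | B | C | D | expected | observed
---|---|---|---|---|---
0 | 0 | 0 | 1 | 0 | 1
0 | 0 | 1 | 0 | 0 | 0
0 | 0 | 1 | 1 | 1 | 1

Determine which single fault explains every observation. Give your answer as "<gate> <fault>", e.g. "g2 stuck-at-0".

g3 stuck-at-1

Fault-free values for test 1 (A=0, B=0, C=0, D=1): g1=0, g2=0, g3=0, g4=0, g5=1, g6=1, g7=0, giving Y=0. Observed 1.
Test 1: faults giving observed 1 are {g1 stuck-at-1, g3 stuck-at-1, g4 stuck-at-1, g5 stuck-at-0, g6 stuck-at-0, g7 stuck-at-1}.
Test 2 (A=0, B=0, C=1, D=0): fault-free g1=1, g2=0, g3=0, g4=0, g5=1, g6=1, g7=0 → 0; observed 0. Eliminates g4 stuck-at-1, g5 stuck-at-0, g6 stuck-at-0, g7 stuck-at-1.
Test 3 (A=0, B=0, C=1, D=1): fault-free g1=0, g2=0, g3=1, g4=1, g5=0, g6=0, g7=1 → 1; observed 1. Eliminates g1 stuck-at-1.
Only g3 stuck-at-1 is consistent with every test.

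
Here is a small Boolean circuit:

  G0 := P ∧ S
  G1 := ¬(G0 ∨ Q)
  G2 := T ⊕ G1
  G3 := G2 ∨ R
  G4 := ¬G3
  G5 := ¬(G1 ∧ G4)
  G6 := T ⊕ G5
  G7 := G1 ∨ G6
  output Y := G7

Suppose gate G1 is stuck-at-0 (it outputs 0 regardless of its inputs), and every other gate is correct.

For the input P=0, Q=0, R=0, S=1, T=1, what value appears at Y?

Propagate with G1 forced: G0=0, G1=0 [stuck-at-0], G2=1, G3=1, G4=0, G5=1, G6=0, G7=0.
So Y = 0. (Without the fault it would be 1.)

0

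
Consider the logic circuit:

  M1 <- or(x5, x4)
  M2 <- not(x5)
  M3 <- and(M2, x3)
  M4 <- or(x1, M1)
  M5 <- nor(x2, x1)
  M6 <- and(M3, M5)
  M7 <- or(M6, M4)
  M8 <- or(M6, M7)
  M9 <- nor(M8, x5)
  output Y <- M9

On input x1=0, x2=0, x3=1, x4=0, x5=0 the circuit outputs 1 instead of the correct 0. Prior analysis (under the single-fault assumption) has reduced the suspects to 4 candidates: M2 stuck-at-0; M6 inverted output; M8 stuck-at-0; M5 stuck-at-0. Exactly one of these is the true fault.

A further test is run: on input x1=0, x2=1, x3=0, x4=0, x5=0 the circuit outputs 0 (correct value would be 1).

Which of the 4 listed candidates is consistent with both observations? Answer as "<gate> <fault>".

M6 inverted output

Evaluate each candidate on input x1=0, x2=1, x3=0, x4=0, x5=0:
  M2 stuck-at-0: M1=0, M2=0 [stuck-at-0], M3=0, M4=0, M5=0, M6=0, M7=0, M8=0, M9=1 → 1 — eliminated
  M6 inverted output: M1=0, M2=1, M3=0, M4=0, M5=0, M6=1 [inverted output], M7=1, M8=1, M9=0 → 0 — matches
  M8 stuck-at-0: M1=0, M2=1, M3=0, M4=0, M5=0, M6=0, M7=0, M8=0 [stuck-at-0], M9=1 → 1 — eliminated
  M5 stuck-at-0: M1=0, M2=1, M3=0, M4=0, M5=0 [stuck-at-0], M6=0, M7=0, M8=0, M9=1 → 1 — eliminated
Only M6 inverted output reproduces the observed 0.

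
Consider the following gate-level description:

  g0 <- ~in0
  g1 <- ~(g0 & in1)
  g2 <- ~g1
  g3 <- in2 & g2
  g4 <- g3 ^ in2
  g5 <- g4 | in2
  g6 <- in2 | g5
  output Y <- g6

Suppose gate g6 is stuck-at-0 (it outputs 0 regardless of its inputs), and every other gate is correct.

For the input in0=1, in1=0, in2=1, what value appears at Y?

0

Propagate with g6 forced: g0=0, g1=1, g2=0, g3=0, g4=1, g5=1, g6=0 [stuck-at-0].
So Y = 0. (Without the fault it would be 1.)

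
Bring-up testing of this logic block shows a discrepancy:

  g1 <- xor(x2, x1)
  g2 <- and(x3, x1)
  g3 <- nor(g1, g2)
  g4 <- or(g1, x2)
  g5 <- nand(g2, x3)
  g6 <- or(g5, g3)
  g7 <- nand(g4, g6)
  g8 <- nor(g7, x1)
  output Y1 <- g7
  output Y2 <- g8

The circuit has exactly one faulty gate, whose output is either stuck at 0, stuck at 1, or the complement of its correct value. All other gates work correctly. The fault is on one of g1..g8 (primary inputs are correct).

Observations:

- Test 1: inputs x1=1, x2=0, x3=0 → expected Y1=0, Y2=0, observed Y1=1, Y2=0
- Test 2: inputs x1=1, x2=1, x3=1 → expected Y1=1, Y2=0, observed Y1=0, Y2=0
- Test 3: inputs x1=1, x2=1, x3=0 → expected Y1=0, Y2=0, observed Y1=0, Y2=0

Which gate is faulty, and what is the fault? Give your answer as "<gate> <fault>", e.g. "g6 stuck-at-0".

g5 inverted output

Fault-free values for test 1 (x1=1, x2=0, x3=0): g1=1, g2=0, g3=0, g4=1, g5=1, g6=1, g7=0, g8=0, giving Y1=0, Y2=0. Observed Y1=1, Y2=0.
Test 1: faults giving observed Y1=1, Y2=0 are {g1 stuck-at-0, g1 inverted output, g4 stuck-at-0, g4 inverted output, g5 stuck-at-0, g5 inverted output, g6 stuck-at-0, g6 inverted output, g7 stuck-at-1, g7 inverted output}.
Test 2 (x1=1, x2=1, x3=1): fault-free g1=0, g2=1, g3=0, g4=1, g5=0, g6=0, g7=1, g8=0 → Y1=1, Y2=0; observed Y1=0, Y2=0. Eliminates g1 stuck-at-0, g1 inverted output, g4 stuck-at-0, g4 inverted output, g5 stuck-at-0, g6 stuck-at-0, g7 stuck-at-1.
Test 3 (x1=1, x2=1, x3=0): fault-free g1=0, g2=0, g3=1, g4=1, g5=1, g6=1, g7=0, g8=0 → Y1=0, Y2=0; observed Y1=0, Y2=0. Eliminates g6 inverted output, g7 inverted output.
Only g5 inverted output is consistent with every test.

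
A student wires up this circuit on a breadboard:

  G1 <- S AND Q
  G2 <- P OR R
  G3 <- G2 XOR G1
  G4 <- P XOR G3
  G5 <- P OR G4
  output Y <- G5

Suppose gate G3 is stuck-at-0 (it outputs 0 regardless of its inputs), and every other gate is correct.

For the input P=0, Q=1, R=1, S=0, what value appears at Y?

Propagate with G3 forced: G1=0, G2=1, G3=0 [stuck-at-0], G4=0, G5=0.
So Y = 0. (Without the fault it would be 1.)

0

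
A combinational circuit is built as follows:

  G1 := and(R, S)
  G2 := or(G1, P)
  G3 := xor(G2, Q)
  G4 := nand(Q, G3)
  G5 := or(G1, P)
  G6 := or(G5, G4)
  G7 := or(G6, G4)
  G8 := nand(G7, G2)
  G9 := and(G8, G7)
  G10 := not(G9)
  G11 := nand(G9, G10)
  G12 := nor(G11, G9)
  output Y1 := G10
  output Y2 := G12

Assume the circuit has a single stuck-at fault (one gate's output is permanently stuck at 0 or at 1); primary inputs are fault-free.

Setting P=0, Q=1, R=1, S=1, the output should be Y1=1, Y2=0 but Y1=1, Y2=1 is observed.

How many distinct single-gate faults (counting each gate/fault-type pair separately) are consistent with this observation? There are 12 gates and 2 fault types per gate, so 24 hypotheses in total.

Fault-free: G1=1, G2=1, G3=0, G4=1, G5=1, G6=1, G7=1, G8=0, G9=0, G10=1, G11=1, G12=0 → Y1=1, Y2=0. Observed Y1=1, Y2=1.
  G1: none of the 2 fault types match ✗
  G2: none of the 2 fault types match ✗
  G3: none of the 2 fault types match ✗
  G4: none of the 2 fault types match ✗
  G5: none of the 2 fault types match ✗
  G6: none of the 2 fault types match ✗
  G7: none of the 2 fault types match ✗
  G8: none of the 2 fault types match ✗
  G9: none of the 2 fault types match ✗
  G10: none of the 2 fault types match ✗
  G11: stuck-at-0 ✓; others ✗
  G12: stuck-at-1 ✓; others ✗
Consistent faults: {G11 stuck-at-0, G12 stuck-at-1} — 2 in all.

2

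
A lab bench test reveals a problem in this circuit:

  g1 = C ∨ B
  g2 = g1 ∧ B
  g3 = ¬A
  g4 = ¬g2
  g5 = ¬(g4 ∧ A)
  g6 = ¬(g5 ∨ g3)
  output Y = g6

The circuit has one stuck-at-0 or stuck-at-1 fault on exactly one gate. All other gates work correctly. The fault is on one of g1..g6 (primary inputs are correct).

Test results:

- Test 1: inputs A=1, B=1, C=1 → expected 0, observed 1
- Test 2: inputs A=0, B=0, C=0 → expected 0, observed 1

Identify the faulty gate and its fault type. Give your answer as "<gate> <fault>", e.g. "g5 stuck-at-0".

Fault-free values for test 1 (A=1, B=1, C=1): g1=1, g2=1, g3=0, g4=0, g5=1, g6=0, giving Y=0. Observed 1.
Test 1: faults giving observed 1 are {g1 stuck-at-0, g2 stuck-at-0, g4 stuck-at-1, g5 stuck-at-0, g6 stuck-at-1}.
Test 2 (A=0, B=0, C=0): fault-free g1=0, g2=0, g3=1, g4=1, g5=1, g6=0 → 0; observed 1. Eliminates g1 stuck-at-0, g2 stuck-at-0, g4 stuck-at-1, g5 stuck-at-0.
Only g6 stuck-at-1 is consistent with every test.

g6 stuck-at-1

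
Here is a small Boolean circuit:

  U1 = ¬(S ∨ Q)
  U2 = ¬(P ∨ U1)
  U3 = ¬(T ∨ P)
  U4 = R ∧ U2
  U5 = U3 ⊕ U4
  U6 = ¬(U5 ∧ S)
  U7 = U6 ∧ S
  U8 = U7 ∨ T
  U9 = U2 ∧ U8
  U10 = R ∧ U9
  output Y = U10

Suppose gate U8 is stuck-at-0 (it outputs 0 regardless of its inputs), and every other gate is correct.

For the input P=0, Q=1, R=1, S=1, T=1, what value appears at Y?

0

Propagate with U8 forced: U1=0, U2=1, U3=0, U4=1, U5=1, U6=0, U7=0, U8=0 [stuck-at-0], U9=0, U10=0.
So Y = 0. (Without the fault it would be 1.)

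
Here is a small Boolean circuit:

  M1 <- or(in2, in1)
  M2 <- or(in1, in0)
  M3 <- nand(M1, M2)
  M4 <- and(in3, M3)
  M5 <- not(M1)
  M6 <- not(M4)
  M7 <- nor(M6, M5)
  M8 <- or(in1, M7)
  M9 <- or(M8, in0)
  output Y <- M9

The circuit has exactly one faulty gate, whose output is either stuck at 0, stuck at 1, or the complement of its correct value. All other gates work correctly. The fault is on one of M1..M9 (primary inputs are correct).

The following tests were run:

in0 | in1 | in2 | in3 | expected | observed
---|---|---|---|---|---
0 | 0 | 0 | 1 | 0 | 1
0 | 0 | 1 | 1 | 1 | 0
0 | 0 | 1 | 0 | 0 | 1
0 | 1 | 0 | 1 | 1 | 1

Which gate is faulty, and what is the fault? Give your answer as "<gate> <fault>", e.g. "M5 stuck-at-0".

M7 inverted output

Fault-free values for test 1 (in0=0, in1=0, in2=0, in3=1): M1=0, M2=0, M3=1, M4=1, M5=1, M6=0, M7=0, M8=0, M9=0, giving Y=0. Observed 1.
Test 1: faults giving observed 1 are {M1 stuck-at-1, M1 inverted output, M5 stuck-at-0, M5 inverted output, M7 stuck-at-1, M7 inverted output, M8 stuck-at-1, M8 inverted output, M9 stuck-at-1, M9 inverted output}.
Test 2 (in0=0, in1=0, in2=1, in3=1): fault-free M1=1, M2=0, M3=1, M4=1, M5=0, M6=0, M7=1, M8=1, M9=1 → 1; observed 0. Eliminates M1 stuck-at-1, M5 stuck-at-0, M7 stuck-at-1, M8 stuck-at-1, M9 stuck-at-1.
Test 3 (in0=0, in1=0, in2=1, in3=0): fault-free M1=1, M2=0, M3=1, M4=0, M5=0, M6=1, M7=0, M8=0, M9=0 → 0; observed 1. Eliminates M1 inverted output, M5 inverted output.
Test 4 (in0=0, in1=1, in2=0, in3=1): fault-free M1=1, M2=1, M3=0, M4=0, M5=0, M6=1, M7=0, M8=1, M9=1 → 1; observed 1. Eliminates M8 inverted output, M9 inverted output.
Only M7 inverted output is consistent with every test.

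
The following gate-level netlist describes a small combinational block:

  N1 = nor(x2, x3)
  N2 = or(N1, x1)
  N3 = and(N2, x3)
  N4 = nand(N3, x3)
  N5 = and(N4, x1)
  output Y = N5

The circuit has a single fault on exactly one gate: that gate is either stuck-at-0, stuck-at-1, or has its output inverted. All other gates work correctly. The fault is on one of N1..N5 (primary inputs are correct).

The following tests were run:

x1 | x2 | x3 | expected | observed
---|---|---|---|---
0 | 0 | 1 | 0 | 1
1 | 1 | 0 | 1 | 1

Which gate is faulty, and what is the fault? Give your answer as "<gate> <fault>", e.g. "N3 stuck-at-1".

Fault-free values for test 1 (x1=0, x2=0, x3=1): N1=0, N2=0, N3=0, N4=1, N5=0, giving Y=0. Observed 1.
Test 1: faults giving observed 1 are {N5 stuck-at-1, N5 inverted output}.
Test 2 (x1=1, x2=1, x3=0): fault-free N1=0, N2=1, N3=0, N4=1, N5=1 → 1; observed 1. Eliminates N5 inverted output.
Only N5 stuck-at-1 is consistent with every test.

N5 stuck-at-1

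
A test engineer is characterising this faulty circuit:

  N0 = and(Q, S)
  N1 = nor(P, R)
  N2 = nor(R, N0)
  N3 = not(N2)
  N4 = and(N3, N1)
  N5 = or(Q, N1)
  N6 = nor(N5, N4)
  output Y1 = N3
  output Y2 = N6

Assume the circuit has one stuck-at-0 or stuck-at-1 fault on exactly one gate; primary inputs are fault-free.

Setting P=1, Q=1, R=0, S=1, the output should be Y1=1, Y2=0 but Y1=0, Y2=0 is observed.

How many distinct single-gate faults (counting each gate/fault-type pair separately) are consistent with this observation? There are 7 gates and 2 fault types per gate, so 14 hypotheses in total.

Fault-free: N0=1, N1=0, N2=0, N3=1, N4=0, N5=1, N6=0 → Y1=1, Y2=0. Observed Y1=0, Y2=0.
  N0 stuck-at-0: output Y1=0, Y2=0 ✓
  N0 stuck-at-1: output Y1=1, Y2=0 ✗
  N1 stuck-at-0: output Y1=1, Y2=0 ✗
  N1 stuck-at-1: output Y1=1, Y2=0 ✗
  N2 stuck-at-0: output Y1=1, Y2=0 ✗
  N2 stuck-at-1: output Y1=0, Y2=0 ✓
  N3 stuck-at-0: output Y1=0, Y2=0 ✓
  N3 stuck-at-1: output Y1=1, Y2=0 ✗
  N4 stuck-at-0: output Y1=1, Y2=0 ✗
  N4 stuck-at-1: output Y1=1, Y2=0 ✗
  N5 stuck-at-0: output Y1=1, Y2=1 ✗
  N5 stuck-at-1: output Y1=1, Y2=0 ✗
  N6 stuck-at-0: output Y1=1, Y2=0 ✗
  N6 stuck-at-1: output Y1=1, Y2=1 ✗
Consistent faults: {N0 stuck-at-0, N2 stuck-at-1, N3 stuck-at-0} — 3 in all.

3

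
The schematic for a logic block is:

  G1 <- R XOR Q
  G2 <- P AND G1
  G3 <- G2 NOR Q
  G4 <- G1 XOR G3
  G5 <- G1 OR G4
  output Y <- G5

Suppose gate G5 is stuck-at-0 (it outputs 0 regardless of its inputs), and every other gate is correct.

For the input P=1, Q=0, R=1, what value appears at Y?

0

Propagate with G5 forced: G1=1, G2=1, G3=0, G4=1, G5=0 [stuck-at-0].
So Y = 0. (Without the fault it would be 1.)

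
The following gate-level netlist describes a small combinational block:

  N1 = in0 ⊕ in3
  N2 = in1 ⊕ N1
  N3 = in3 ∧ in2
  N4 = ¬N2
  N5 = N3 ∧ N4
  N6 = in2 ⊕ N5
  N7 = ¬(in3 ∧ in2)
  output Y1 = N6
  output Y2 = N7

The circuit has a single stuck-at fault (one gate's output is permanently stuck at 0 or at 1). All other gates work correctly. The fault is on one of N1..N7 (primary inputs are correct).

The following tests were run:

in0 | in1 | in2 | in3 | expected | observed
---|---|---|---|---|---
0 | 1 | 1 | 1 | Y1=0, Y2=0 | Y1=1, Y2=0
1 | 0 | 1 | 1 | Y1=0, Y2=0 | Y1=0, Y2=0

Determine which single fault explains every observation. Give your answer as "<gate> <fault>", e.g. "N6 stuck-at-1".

N1 stuck-at-0

Fault-free values for test 1 (in0=0, in1=1, in2=1, in3=1): N1=1, N2=0, N3=1, N4=1, N5=1, N6=0, N7=0, giving Y1=0, Y2=0. Observed Y1=1, Y2=0.
Test 1: faults giving observed Y1=1, Y2=0 are {N1 stuck-at-0, N2 stuck-at-1, N3 stuck-at-0, N4 stuck-at-0, N5 stuck-at-0, N6 stuck-at-1}.
Test 2 (in0=1, in1=0, in2=1, in3=1): fault-free N1=0, N2=0, N3=1, N4=1, N5=1, N6=0, N7=0 → Y1=0, Y2=0; observed Y1=0, Y2=0. Eliminates N2 stuck-at-1, N3 stuck-at-0, N4 stuck-at-0, N5 stuck-at-0, N6 stuck-at-1.
Only N1 stuck-at-0 is consistent with every test.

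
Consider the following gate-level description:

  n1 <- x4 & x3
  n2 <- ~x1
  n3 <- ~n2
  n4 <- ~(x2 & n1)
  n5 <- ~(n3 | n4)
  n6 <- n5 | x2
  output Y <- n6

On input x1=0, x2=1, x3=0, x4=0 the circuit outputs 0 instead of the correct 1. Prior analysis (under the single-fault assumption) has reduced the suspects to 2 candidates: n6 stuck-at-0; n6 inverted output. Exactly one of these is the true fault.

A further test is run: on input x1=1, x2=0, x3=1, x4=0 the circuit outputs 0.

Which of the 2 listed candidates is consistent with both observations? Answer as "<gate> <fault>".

n6 stuck-at-0

Evaluate each candidate on input x1=1, x2=0, x3=1, x4=0:
  n6 stuck-at-0: n1=0, n2=0, n3=1, n4=1, n5=0, n6=0 [stuck-at-0] → 0 — matches
  n6 inverted output: n1=0, n2=0, n3=1, n4=1, n5=0, n6=1 [inverted output] → 1 — eliminated
Only n6 stuck-at-0 reproduces the observed 0.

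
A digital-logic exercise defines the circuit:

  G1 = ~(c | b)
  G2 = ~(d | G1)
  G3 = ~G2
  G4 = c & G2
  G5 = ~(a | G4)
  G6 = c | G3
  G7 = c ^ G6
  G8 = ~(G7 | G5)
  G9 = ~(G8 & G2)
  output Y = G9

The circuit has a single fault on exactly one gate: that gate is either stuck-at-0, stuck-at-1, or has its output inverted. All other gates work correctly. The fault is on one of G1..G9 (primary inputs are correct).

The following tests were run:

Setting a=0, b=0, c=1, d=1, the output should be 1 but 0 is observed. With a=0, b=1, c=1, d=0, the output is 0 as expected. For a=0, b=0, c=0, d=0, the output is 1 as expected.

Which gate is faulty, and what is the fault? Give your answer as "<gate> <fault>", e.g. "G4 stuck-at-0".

Fault-free values for test 1 (a=0, b=0, c=1, d=1): G1=0, G2=0, G3=1, G4=0, G5=1, G6=1, G7=0, G8=0, G9=1, giving Y=1. Observed 0.
Test 1: faults giving observed 0 are {G2 stuck-at-1, G2 inverted output, G9 stuck-at-0, G9 inverted output}.
Test 2 (a=0, b=1, c=1, d=0): fault-free G1=0, G2=1, G3=0, G4=1, G5=0, G6=1, G7=0, G8=1, G9=0 → 0; observed 0. Eliminates G2 inverted output, G9 inverted output.
Test 3 (a=0, b=0, c=0, d=0): fault-free G1=1, G2=0, G3=1, G4=0, G5=1, G6=1, G7=1, G8=0, G9=1 → 1; observed 1. Eliminates G9 stuck-at-0.
Only G2 stuck-at-1 is consistent with every test.

G2 stuck-at-1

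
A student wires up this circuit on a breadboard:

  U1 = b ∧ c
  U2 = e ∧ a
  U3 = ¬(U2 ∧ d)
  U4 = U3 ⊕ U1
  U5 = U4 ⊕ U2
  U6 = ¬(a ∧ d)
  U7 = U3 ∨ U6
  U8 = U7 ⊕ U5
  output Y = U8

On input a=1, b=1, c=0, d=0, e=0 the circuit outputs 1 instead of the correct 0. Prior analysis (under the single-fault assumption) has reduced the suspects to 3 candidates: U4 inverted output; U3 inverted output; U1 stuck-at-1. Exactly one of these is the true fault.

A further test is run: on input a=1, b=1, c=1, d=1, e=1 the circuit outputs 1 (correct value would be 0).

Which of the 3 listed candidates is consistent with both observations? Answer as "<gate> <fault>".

U4 inverted output

Evaluate each candidate on input a=1, b=1, c=1, d=1, e=1:
  U4 inverted output: U1=1, U2=1, U3=0, U4=0 [inverted output], U5=1, U6=0, U7=0, U8=1 → 1 — matches
  U3 inverted output: U1=1, U2=1, U3=1 [inverted output], U4=0, U5=1, U6=0, U7=1, U8=0 → 0 — eliminated
  U1 stuck-at-1: U1=1 [stuck-at-1], U2=1, U3=0, U4=1, U5=0, U6=0, U7=0, U8=0 → 0 — eliminated
Only U4 inverted output reproduces the observed 1.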